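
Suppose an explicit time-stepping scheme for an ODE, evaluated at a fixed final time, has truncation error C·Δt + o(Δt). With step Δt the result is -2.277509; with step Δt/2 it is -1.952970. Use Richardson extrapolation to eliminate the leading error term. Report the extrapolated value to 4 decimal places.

Extrapolated value = (2·A(Δt/2) − A(Δt)) / (2 − 1)
= (2·(-1.952970) − (-2.277509)) / 1
= -1.628431 / 1 = -1.628431

-1.6284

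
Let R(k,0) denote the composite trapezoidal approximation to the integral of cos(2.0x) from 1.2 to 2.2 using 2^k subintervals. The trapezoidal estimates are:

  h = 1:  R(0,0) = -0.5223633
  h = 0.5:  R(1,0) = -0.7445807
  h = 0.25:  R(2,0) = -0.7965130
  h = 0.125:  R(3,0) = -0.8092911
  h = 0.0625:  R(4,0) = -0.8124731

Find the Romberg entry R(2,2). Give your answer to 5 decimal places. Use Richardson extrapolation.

-0.81350

Richardson extrapolation on the trapezoidal column (denominator 4−1=3):
R(1,1) = -0.7445807 + (-0.7445807 − (-0.5223633))/3 = -0.8186532
R(2,1) = (4·(-0.7965130) − (-0.7445807)) / 3 = -0.8138238
R(2,2) = (16·(-0.8138238) − (-0.8186532)) / 15 = -0.8135018
(Column j=1 coincides with Simpson's rule on the same nodes.)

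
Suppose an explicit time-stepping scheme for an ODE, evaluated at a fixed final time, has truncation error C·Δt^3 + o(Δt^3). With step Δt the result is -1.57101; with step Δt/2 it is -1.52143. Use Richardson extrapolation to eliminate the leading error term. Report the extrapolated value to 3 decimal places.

-1.514

Extrapolated value = (8·A(Δt/2) − A(Δt)) / (8 − 1)
= (8·(-1.52143) − (-1.57101)) / 7
= -10.60043 / 7 = -1.51435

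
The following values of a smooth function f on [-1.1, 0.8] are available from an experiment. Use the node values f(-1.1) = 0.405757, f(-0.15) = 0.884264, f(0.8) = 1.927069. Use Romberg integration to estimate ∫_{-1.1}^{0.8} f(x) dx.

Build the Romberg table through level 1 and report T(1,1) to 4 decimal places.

1.8588

T(0,0) (trapezoid, 1 panel, h=1.9000): 2.216185
T(1,0) (trapezoid, 2 panels, h=0.9500): 1.948143
T(1,1) = 1.948143 + (1.948143 − 2.216185)/3 = 1.858796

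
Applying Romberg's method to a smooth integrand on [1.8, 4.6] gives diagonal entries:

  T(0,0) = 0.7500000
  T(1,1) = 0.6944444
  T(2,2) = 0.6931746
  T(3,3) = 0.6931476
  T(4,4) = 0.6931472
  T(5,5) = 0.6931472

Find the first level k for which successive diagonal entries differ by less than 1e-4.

k = 3

|T(1,1) − T(0,0)| = 0.0555556 ≥ 1e-4
|T(2,2) − T(1,1)| = 0.0012698 ≥ 1e-4
|T(3,3) − T(2,2)| = 0.0000270 < 1e-4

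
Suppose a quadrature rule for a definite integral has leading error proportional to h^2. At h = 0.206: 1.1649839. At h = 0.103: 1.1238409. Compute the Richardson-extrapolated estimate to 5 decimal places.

1.11013

The leading error scales as h^2; refining by a factor of 2 reduces it by 2^2 = 4.
Extrapolated value = (4·A(h/2) − A(h)) / (4 − 1)
= (4·1.1238409 − 1.1649839) / 3
= 3.3303797 / 3 = 1.1101266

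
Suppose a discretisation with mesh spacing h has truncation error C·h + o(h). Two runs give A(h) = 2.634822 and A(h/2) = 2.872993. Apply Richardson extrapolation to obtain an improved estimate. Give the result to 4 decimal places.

3.1112

The leading error scales as h; refining by a factor of 2 reduces it by 2^1 = 2.
Extrapolated value = (2·A(h/2) − A(h)) / (2 − 1)
= (2·2.872993 − 2.634822) / 1
= 3.111164 / 1 = 3.111164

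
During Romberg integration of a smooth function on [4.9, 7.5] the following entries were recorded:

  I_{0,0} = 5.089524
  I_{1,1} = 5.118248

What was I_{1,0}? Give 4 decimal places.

5.1111

From I_{1,1} = (4·I_{1,0} − I_{0,0})/3, solve for I_{1,0}:
4·I_{1,0} = 3·5.118248 + 5.089524 = 20.444268
I_{1,0} = 5.111067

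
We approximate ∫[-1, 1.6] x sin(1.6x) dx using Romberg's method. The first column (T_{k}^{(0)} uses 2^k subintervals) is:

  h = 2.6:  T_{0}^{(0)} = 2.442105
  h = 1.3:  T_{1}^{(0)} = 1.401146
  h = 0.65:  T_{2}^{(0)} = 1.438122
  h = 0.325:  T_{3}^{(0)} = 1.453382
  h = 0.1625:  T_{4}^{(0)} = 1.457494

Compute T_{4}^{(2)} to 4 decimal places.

T_{3}^{(1)} = 1.453382 + (1.453382 − 1.438122)/3 = 1.458469
T_{4}^{(1)} = (4·1.457494 − 1.453382) / 3 = 1.458865
T_{4}^{(2)} = (16·1.458865 − 1.458469) / 15 = 1.458891

1.4589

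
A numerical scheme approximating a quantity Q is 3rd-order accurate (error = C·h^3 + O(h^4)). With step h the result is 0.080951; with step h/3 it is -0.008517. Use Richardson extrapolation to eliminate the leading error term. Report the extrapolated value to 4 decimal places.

-0.0120

The leading error scales as h^3; refining by a factor of 3 reduces it by 3^3 = 27.
Extrapolated value = (27·A(h/3) − A(h)) / (27 − 1)
= (27·(-0.008517) − 0.080951) / 26
= -0.310910 / 26 = -0.011958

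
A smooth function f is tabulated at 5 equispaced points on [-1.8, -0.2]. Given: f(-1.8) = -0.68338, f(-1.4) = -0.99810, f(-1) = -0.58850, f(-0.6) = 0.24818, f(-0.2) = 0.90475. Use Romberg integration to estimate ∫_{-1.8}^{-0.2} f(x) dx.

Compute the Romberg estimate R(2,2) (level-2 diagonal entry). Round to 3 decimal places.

R(0,0) (trapezoid, 1 panel, h=1.6000): 0.17710
R(1,0) (trapezoid, 2 panels, h=0.8000): -0.38225
R(2,0) (trapezoid, 4 panels, h=0.4000): -0.49109
R(1,1) = -0.38225 + (-0.38225 − 0.17710)/3 = -0.56870
R(2,1) = -0.49109 + (-0.49109 − (-0.38225))/3 = -0.52737
R(2,2) = -0.52737 + (-0.52737 − (-0.56870))/15 = -0.52461

-0.525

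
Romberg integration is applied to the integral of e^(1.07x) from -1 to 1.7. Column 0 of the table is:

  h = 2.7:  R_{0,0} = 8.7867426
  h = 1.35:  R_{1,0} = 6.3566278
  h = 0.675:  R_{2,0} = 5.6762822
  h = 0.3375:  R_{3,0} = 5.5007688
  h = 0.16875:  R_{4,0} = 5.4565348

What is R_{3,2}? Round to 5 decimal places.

Richardson extrapolation on the trapezoidal column (denominator 4−1=3):
R_{2,1} = (4·5.6762822 − 6.3566278) / 3 = 5.4495003
R_{3,1} = (4·5.5007688 − 5.6762822) / 3 = 5.4422643
R_{3,2} = 5.4422643 + (5.4422643 − 5.4495003)/15 = 5.4417819

5.44178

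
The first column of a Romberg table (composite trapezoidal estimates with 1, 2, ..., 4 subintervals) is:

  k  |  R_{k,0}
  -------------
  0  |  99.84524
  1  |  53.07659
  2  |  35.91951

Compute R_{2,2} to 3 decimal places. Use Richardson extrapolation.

R_{1,1} = 53.07659 + (53.07659 − 99.84524)/3 = 37.48704
R_{2,1} = (4·35.91951 − 53.07659) / 3 = 30.20048
R_{2,2} = 30.20048 + (30.20048 − 37.48704)/15 = 29.71471
(Column j=1 coincides with Simpson's rule on the same nodes.)

29.715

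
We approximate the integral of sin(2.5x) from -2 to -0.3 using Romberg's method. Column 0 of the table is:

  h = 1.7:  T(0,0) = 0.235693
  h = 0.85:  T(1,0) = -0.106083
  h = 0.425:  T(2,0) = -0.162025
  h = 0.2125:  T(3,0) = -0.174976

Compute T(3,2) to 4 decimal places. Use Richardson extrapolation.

Richardson extrapolation on the trapezoidal column (denominator 4−1=3):
T(2,1) = (4·(-0.162025) − (-0.106083)) / 3 = -0.180672
T(3,1) = (4·(-0.174976) − (-0.162025)) / 3 = -0.179293
T(3,2) = -0.179293 + (-0.179293 − (-0.180672))/15 = -0.179201
(Column j=1 coincides with Simpson's rule on the same nodes.)

-0.1792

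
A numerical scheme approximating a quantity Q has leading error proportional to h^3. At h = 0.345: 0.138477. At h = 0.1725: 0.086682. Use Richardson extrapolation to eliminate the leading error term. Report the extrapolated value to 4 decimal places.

0.0793

The leading error scales as h^3; refining by a factor of 2 reduces it by 2^3 = 8.
Extrapolated value = (8·A(h/2) − A(h)) / (8 − 1)
= (8·0.086682 − 0.138477) / 7
= 0.554979 / 7 = 0.079283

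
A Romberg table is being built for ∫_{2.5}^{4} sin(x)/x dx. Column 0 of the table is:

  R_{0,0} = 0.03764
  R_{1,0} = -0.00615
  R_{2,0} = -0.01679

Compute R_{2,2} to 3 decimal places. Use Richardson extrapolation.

R_{1,1} = (4·(-0.00615) − 0.03764) / 3 = -0.02075
R_{2,1} = -0.01679 + (-0.01679 − (-0.00615))/3 = -0.02034
R_{2,2} = (16·(-0.02034) − (-0.02075)) / 15 = -0.02031

-0.020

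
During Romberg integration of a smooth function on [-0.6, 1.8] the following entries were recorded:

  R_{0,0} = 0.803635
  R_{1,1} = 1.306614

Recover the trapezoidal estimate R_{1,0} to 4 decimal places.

1.1809

From R_{1,1} = (4·R_{1,0} − R_{0,0})/3, solve for R_{1,0}:
4·R_{1,0} = 3·1.306614 + 0.803635 = 4.723477
R_{1,0} = 1.180869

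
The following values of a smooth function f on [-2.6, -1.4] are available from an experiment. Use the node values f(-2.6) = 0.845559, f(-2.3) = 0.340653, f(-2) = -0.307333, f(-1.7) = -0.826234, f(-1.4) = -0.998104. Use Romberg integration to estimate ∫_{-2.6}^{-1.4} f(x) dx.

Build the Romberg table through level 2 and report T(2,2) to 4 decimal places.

T(0,0) (trapezoid, 1 panel, h=1.2000): -0.091527
T(1,0) (trapezoid, 2 panels, h=0.6000): -0.230163
T(2,0) (trapezoid, 4 panels, h=0.3000): -0.260756
T(1,1) = -0.230163 + (-0.230163 − (-0.091527))/3 = -0.276375
T(2,1) = -0.260756 + (-0.260756 − (-0.230163))/3 = -0.270954
T(2,2) = -0.270954 + (-0.270954 − (-0.276375))/15 = -0.270593

-0.2706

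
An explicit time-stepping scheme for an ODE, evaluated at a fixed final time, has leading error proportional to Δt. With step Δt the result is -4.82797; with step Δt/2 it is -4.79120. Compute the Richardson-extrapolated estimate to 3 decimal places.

Extrapolated value = (2·A(Δt/2) − A(Δt)) / (2 − 1)
= (2·(-4.79120) − (-4.82797)) / 1
= -4.75443 / 1 = -4.75443

-4.754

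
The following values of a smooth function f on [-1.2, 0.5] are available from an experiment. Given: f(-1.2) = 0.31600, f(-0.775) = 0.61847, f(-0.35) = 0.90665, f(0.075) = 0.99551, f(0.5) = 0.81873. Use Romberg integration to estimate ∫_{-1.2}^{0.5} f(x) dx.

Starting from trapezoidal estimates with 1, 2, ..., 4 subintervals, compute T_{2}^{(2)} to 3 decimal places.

T_{0}^{(0)} (trapezoid, 1 panel, h=1.7000): 0.96452
T_{1}^{(0)} (trapezoid, 2 panels, h=0.8500): 1.25291
T_{2}^{(0)} (trapezoid, 4 panels, h=0.4250): 1.31240
T_{1}^{(1)} = 1.25291 + (1.25291 − 0.96452)/3 = 1.34904
T_{2}^{(1)} = 1.31240 + (1.31240 − 1.25291)/3 = 1.33223
T_{2}^{(2)} = 1.33223 + (1.33223 − 1.34904)/15 = 1.33111

1.331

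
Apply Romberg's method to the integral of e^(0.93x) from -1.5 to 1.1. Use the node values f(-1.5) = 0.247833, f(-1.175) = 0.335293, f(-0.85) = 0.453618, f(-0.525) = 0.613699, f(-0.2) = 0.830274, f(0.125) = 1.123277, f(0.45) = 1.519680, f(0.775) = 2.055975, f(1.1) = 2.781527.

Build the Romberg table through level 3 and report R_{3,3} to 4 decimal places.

R_{0,0} (trapezoid, 1 panel, h=2.6000): 3.938168
R_{1,0} (trapezoid, 2 panels, h=1.3000): 3.048440
R_{2,0} (trapezoid, 4 panels, h=0.6500): 2.806864
R_{3,0} (trapezoid, 8 panels, h=0.3250): 2.745111
R_{1,1} = 3.048440 + (3.048440 − 3.938168)/3 = 2.751864
R_{2,1} = 2.806864 + (2.806864 − 3.048440)/3 = 2.726339
R_{3,1} = 2.745111 + (2.745111 − 2.806864)/3 = 2.724527
R_{2,2} = 2.726339 + (2.726339 − 2.751864)/15 = 2.724637
R_{3,2} = 2.724527 + (2.724527 − 2.726339)/15 = 2.724406
R_{3,3} = 2.724406 + (2.724406 − 2.724637)/63 = 2.724402

2.7244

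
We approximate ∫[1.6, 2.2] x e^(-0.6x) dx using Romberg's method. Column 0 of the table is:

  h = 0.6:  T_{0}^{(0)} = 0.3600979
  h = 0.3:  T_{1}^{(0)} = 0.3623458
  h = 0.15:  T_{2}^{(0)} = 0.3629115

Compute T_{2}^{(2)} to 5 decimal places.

0.36310

Richardson extrapolation on the trapezoidal column (denominator 4−1=3):
T_{1}^{(1)} = 0.3623458 + (0.3623458 − 0.3600979)/3 = 0.3630951
T_{2}^{(1)} = (4·0.3629115 − 0.3623458) / 3 = 0.3631001
T_{2}^{(2)} = (16·0.3631001 − 0.3630951) / 15 = 0.3631004
(Column j=1 coincides with Simpson's rule on the same nodes.)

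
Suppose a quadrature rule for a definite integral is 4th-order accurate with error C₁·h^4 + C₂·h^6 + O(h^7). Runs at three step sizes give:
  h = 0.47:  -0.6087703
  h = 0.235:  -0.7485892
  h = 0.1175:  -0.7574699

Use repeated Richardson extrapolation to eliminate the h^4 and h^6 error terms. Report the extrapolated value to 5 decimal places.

First eliminate the h^4 term (factor 2^4 = 16):
  B₁ = (16·(-0.7485892) − (-0.6087703))/15 = -0.7579105
  B₂ = (16·(-0.7574699) − (-0.7485892))/15 = -0.7580619
Then eliminate the h^6 term (factor 2^6 = 64):
  (64·(-0.7580619) − (-0.7579105))/63 = -0.7580643

-0.75806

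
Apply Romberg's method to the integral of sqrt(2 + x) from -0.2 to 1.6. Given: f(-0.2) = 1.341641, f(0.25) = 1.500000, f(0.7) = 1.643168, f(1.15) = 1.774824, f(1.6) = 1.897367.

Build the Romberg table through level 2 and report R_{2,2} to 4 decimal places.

2.9437

R_{0,0} (trapezoid, 1 panel, h=1.8000): 2.915107
R_{1,0} (trapezoid, 2 panels, h=0.9000): 2.936405
R_{2,0} (trapezoid, 4 panels, h=0.4500): 2.941873
R_{1,1} = 2.936405 + (2.936405 − 2.915107)/3 = 2.943504
R_{2,1} = 2.941873 + (2.941873 − 2.936405)/3 = 2.943696
R_{2,2} = 2.943696 + (2.943696 − 2.943504)/15 = 2.943709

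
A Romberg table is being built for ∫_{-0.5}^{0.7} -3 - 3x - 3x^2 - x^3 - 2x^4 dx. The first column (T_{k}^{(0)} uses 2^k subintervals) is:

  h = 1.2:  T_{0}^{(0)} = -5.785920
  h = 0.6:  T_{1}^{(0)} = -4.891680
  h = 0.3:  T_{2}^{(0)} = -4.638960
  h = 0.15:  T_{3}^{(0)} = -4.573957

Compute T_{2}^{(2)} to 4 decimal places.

-4.5521

Richardson extrapolation on the trapezoidal column (denominator 4−1=3):
T_{1}^{(1)} = (4·(-4.891680) − (-5.785920)) / 3 = -4.593600
T_{2}^{(1)} = (4·(-4.638960) − (-4.891680)) / 3 = -4.554720
T_{2}^{(2)} = -4.554720 + (-4.554720 − (-4.593600))/15 = -4.552128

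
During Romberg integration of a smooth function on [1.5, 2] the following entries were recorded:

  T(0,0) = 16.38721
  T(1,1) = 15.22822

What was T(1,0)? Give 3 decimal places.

15.518

From T(1,1) = (4·T(1,0) − T(0,0))/3, solve for T(1,0):
4·T(1,0) = 3·15.22822 + 16.38721 = 62.07187
T(1,0) = 15.51797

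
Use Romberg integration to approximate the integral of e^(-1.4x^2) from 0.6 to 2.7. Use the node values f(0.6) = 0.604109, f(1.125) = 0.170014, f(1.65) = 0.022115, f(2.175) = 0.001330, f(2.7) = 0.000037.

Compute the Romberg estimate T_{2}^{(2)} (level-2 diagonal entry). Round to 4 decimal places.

T_{0}^{(0)} (trapezoid, 1 panel, h=2.1000): 0.634353
T_{1}^{(0)} (trapezoid, 2 panels, h=1.0500): 0.340397
T_{2}^{(0)} (trapezoid, 4 panels, h=0.5250): 0.260154
T_{1}^{(1)} = 0.340397 + (0.340397 − 0.634353)/3 = 0.242412
T_{2}^{(1)} = 0.260154 + (0.260154 − 0.340397)/3 = 0.233406
T_{2}^{(2)} = 0.233406 + (0.233406 − 0.242412)/15 = 0.232806

0.2328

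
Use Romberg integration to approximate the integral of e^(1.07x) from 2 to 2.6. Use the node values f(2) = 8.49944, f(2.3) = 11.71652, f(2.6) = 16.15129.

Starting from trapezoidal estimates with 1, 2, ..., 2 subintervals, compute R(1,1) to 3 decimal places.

7.152

R(0,0) (trapezoid, 1 panel, h=0.6000): 7.39522
R(1,0) (trapezoid, 2 panels, h=0.3000): 7.21257
R(1,1) = 7.21257 + (7.21257 − 7.39522)/3 = 7.15169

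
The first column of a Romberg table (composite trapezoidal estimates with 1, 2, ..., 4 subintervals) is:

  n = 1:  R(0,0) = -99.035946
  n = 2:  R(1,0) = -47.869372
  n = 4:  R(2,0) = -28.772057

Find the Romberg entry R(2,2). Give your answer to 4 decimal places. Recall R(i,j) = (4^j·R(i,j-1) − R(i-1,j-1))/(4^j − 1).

Richardson extrapolation on the trapezoidal column (denominator 4−1=3):
R(1,1) = -47.869372 + (-47.869372 − (-99.035946))/3 = -30.813847
R(2,1) = -28.772057 + (-28.772057 − (-47.869372))/3 = -22.406285
R(2,2) = -22.406285 + (-22.406285 − (-30.813847))/15 = -21.845781
(Column j=1 coincides with Simpson's rule on the same nodes.)

-21.8458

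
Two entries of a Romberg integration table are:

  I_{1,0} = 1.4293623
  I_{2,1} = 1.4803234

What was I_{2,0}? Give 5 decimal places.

1.46758

From I_{2,1} = (4·I_{2,0} − I_{1,0})/3, solve for I_{2,0}:
4·I_{2,0} = 3·1.4803234 + 1.4293623 = 5.8703325
I_{2,0} = 1.4675831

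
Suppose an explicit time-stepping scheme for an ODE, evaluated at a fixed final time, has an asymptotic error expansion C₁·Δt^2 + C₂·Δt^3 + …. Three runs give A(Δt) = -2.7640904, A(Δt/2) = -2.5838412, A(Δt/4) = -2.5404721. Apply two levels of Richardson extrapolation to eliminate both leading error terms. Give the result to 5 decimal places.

First eliminate the Δt^2 term (factor 2^2 = 4):
  B₁ = (4·(-2.5838412) − (-2.7640904))/3 = -2.5237581
  B₂ = (4·(-2.5404721) − (-2.5838412))/3 = -2.5260157
Then eliminate the Δt^3 term (factor 2^3 = 8):
  (8·(-2.5260157) − (-2.5237581))/7 = -2.5263382

-2.52634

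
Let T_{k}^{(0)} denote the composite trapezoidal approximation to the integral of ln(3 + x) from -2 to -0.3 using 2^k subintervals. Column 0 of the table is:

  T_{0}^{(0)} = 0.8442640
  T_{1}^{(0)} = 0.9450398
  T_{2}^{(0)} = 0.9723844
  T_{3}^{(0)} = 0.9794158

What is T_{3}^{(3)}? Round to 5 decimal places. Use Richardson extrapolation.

0.98178

T_{1}^{(1)} = 0.9450398 + (0.9450398 − 0.8442640)/3 = 0.9786317
T_{2}^{(1)} = (4·0.9723844 − 0.9450398) / 3 = 0.9814993
T_{3}^{(1)} = (4·0.9794158 − 0.9723844) / 3 = 0.9817596
T_{2}^{(2)} = (16·0.9814993 − 0.9786317) / 15 = 0.9816905
T_{3}^{(2)} = 0.9817596 + (0.9817596 − 0.9814993)/15 = 0.9817770
T_{3}^{(3)} = (64·0.9817770 − 0.9816905) / 63 = 0.9817784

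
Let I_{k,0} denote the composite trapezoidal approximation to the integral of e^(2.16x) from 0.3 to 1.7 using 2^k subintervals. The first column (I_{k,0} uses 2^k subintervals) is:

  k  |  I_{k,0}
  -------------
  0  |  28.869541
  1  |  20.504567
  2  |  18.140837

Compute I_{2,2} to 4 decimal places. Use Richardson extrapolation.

Richardson extrapolation on the trapezoidal column (denominator 4−1=3):
I_{1,1} = 20.504567 + (20.504567 − 28.869541)/3 = 17.716242
I_{2,1} = (4·18.140837 − 20.504567) / 3 = 17.352927
I_{2,2} = (16·17.352927 − 17.716242) / 15 = 17.328706

17.3287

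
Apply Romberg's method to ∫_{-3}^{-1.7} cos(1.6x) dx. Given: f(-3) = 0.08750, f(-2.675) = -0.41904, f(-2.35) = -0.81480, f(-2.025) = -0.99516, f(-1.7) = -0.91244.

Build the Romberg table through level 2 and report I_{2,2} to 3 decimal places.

I_{0,0} (trapezoid, 1 panel, h=1.3000): -0.53621
I_{1,0} (trapezoid, 2 panels, h=0.6500): -0.79773
I_{2,0} (trapezoid, 4 panels, h=0.3250): -0.85848
I_{1,1} = -0.79773 + (-0.79773 − (-0.53621))/3 = -0.88490
I_{2,1} = -0.85848 + (-0.85848 − (-0.79773))/3 = -0.87873
I_{2,2} = -0.87873 + (-0.87873 − (-0.88490))/15 = -0.87832

-0.878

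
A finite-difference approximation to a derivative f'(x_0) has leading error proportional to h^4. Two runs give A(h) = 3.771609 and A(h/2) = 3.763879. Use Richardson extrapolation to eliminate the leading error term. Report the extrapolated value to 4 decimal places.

Extrapolated value = (16·A(h/2) − A(h)) / (16 − 1)
= (16·3.763879 − 3.771609) / 15
= 56.450455 / 15 = 3.763364

3.7634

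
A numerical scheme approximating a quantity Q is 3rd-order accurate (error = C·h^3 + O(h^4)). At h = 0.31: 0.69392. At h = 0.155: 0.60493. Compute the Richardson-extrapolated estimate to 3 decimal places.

The leading error scales as h^3; refining by a factor of 2 reduces it by 2^3 = 8.
Extrapolated value = (8·A(h/2) − A(h)) / (8 − 1)
= (8·0.60493 − 0.69392) / 7
= 4.14552 / 7 = 0.59222

0.592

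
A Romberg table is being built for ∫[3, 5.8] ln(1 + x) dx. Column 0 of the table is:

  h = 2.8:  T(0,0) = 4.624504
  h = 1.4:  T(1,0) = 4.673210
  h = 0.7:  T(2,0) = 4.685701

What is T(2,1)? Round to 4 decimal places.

4.6899

Richardson extrapolation on the trapezoidal column (denominator 4−1=3):
T(2,1) = 4.685701 + (4.685701 − 4.673210)/3 = 4.689865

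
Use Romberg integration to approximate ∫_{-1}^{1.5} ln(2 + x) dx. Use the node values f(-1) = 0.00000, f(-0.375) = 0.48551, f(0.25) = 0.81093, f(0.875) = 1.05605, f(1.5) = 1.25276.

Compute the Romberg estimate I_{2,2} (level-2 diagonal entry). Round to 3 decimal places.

I_{0,0} (trapezoid, 1 panel, h=2.5000): 1.56595
I_{1,0} (trapezoid, 2 panels, h=1.2500): 1.79664
I_{2,0} (trapezoid, 4 panels, h=0.6250): 1.86179
I_{1,1} = 1.79664 + (1.79664 − 1.56595)/3 = 1.87354
I_{2,1} = 1.86179 + (1.86179 − 1.79664)/3 = 1.88351
I_{2,2} = 1.88351 + (1.88351 − 1.87354)/15 = 1.88417

1.884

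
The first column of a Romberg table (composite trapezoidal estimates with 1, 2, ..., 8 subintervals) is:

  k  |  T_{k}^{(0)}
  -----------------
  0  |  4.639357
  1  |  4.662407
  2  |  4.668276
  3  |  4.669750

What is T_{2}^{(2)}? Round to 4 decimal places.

Richardson extrapolation on the trapezoidal column (denominator 4−1=3):
T_{1}^{(1)} = 4.662407 + (4.662407 − 4.639357)/3 = 4.670090
T_{2}^{(1)} = 4.668276 + (4.668276 − 4.662407)/3 = 4.670232
T_{2}^{(2)} = (16·4.670232 − 4.670090) / 15 = 4.670241
(Column j=1 coincides with Simpson's rule on the same nodes.)

4.6702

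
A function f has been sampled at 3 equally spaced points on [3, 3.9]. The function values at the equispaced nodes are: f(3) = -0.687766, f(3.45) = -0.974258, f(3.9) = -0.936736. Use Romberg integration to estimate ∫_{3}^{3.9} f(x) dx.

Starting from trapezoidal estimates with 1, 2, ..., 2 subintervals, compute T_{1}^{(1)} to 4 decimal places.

-0.8282

T_{0}^{(0)} (trapezoid, 1 panel, h=0.9000): -0.731026
T_{1}^{(0)} (trapezoid, 2 panels, h=0.4500): -0.803929
T_{1}^{(1)} = -0.803929 + (-0.803929 − (-0.731026))/3 = -0.828230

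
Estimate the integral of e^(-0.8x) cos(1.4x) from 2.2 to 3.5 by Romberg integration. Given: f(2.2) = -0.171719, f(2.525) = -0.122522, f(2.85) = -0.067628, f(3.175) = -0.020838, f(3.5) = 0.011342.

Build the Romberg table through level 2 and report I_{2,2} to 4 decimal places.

-0.0942

I_{0,0} (trapezoid, 1 panel, h=1.3000): -0.104245
I_{1,0} (trapezoid, 2 panels, h=0.6500): -0.096081
I_{2,0} (trapezoid, 4 panels, h=0.3250): -0.094632
I_{1,1} = -0.096081 + (-0.096081 − (-0.104245))/3 = -0.093360
I_{2,1} = -0.094632 + (-0.094632 − (-0.096081))/3 = -0.094149
I_{2,2} = -0.094149 + (-0.094149 − (-0.093360))/15 = -0.094202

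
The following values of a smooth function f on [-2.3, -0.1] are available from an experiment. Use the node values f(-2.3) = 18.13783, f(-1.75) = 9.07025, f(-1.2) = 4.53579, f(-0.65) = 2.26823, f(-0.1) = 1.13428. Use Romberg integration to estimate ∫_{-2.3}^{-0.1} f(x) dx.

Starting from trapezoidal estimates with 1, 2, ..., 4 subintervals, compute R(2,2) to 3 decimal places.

R(0,0) (trapezoid, 1 panel, h=2.2000): 21.19932
R(1,0) (trapezoid, 2 panels, h=1.1000): 15.58903
R(2,0) (trapezoid, 4 panels, h=0.5500): 14.03068
R(1,1) = 15.58903 + (15.58903 − 21.19932)/3 = 13.71893
R(2,1) = 14.03068 + (14.03068 − 15.58903)/3 = 13.51123
R(2,2) = 13.51123 + (13.51123 − 13.71893)/15 = 13.49738

13.497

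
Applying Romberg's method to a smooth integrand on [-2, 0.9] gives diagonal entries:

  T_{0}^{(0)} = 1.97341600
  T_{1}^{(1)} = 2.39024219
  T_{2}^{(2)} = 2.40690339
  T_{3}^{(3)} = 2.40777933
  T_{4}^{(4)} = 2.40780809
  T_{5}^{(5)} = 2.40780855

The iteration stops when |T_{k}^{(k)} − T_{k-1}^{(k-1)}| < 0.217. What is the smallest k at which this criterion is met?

|T_{1}^{(1)} − T_{0}^{(0)}| = 0.41682619 ≥ 0.217
|T_{2}^{(2)} − T_{1}^{(1)}| = 0.01666120 < 0.217

k = 2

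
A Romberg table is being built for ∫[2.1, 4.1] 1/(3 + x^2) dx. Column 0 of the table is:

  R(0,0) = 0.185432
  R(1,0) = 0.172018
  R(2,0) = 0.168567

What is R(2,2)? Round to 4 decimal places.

0.1674

Richardson extrapolation on the trapezoidal column (denominator 4−1=3):
R(1,1) = (4·0.172018 − 0.185432) / 3 = 0.167547
R(2,1) = 0.168567 + (0.168567 − 0.172018)/3 = 0.167417
R(2,2) = 0.167417 + (0.167417 − 0.167547)/15 = 0.167408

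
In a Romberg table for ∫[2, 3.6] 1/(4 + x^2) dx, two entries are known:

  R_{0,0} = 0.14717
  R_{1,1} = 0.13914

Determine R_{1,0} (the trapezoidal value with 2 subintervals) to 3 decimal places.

From R_{1,1} = (4·R_{1,0} − R_{0,0})/3, solve for R_{1,0}:
4·R_{1,0} = 3·0.13914 + 0.14717 = 0.56459
R_{1,0} = 0.14115

0.141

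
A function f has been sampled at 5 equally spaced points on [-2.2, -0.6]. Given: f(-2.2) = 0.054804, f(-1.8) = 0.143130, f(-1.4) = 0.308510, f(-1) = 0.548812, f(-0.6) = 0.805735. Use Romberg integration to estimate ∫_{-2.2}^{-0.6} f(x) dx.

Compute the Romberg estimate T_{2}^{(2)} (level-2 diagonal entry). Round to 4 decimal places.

T_{0}^{(0)} (trapezoid, 1 panel, h=1.6000): 0.688431
T_{1}^{(0)} (trapezoid, 2 panels, h=0.8000): 0.591024
T_{2}^{(0)} (trapezoid, 4 panels, h=0.4000): 0.572289
T_{1}^{(1)} = 0.591024 + (0.591024 − 0.688431)/3 = 0.558555
T_{2}^{(1)} = 0.572289 + (0.572289 − 0.591024)/3 = 0.566044
T_{2}^{(2)} = 0.566044 + (0.566044 − 0.558555)/15 = 0.566543

0.5665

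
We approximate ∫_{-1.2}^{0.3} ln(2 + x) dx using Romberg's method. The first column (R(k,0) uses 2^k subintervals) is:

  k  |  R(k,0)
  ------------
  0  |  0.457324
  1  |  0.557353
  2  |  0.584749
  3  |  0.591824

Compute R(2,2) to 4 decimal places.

Richardson extrapolation on the trapezoidal column (denominator 4−1=3):
R(1,1) = 0.557353 + (0.557353 − 0.457324)/3 = 0.590696
R(2,1) = (4·0.584749 − 0.557353) / 3 = 0.593881
R(2,2) = 0.593881 + (0.593881 − 0.590696)/15 = 0.594093
(Column j=1 coincides with Simpson's rule on the same nodes.)

0.5941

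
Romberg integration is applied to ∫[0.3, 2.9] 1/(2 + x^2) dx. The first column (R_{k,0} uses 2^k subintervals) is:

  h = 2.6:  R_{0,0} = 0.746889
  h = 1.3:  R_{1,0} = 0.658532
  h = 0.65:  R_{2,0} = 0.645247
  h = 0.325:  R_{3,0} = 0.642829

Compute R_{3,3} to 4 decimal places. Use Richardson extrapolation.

0.6421

Richardson extrapolation on the trapezoidal column (denominator 4−1=3):
R_{1,1} = 0.658532 + (0.658532 − 0.746889)/3 = 0.629080
R_{2,1} = (4·0.645247 − 0.658532) / 3 = 0.640819
R_{3,1} = (4·0.642829 − 0.645247) / 3 = 0.642023
R_{2,2} = 0.640819 + (0.640819 − 0.629080)/15 = 0.641602
R_{3,2} = 0.642023 + (0.642023 − 0.640819)/15 = 0.642103
R_{3,3} = 0.642103 + (0.642103 − 0.641602)/63 = 0.642111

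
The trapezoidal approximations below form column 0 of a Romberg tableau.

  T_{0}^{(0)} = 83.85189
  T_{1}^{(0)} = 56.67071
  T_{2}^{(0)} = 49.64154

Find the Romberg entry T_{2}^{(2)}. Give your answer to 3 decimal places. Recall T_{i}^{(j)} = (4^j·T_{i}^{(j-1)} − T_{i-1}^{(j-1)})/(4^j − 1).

T_{1}^{(1)} = (4·56.67071 − 83.85189) / 3 = 47.61032
T_{2}^{(1)} = 49.64154 + (49.64154 − 56.67071)/3 = 47.29848
T_{2}^{(2)} = (16·47.29848 − 47.61032) / 15 = 47.27769

47.278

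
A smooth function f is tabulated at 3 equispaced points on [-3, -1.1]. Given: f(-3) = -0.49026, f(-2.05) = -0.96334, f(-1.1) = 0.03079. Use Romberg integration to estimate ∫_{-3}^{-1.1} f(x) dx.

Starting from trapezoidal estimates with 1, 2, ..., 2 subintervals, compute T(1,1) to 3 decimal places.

T(0,0) (trapezoid, 1 panel, h=1.9000): -0.43650
T(1,0) (trapezoid, 2 panels, h=0.9500): -1.13342
T(1,1) = -1.13342 + (-1.13342 − (-0.43650))/3 = -1.36573

-1.366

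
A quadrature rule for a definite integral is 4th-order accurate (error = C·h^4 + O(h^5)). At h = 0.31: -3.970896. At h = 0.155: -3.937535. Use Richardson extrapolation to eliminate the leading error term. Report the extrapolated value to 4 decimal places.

-3.9353

The leading error scales as h^4; refining by a factor of 2 reduces it by 2^4 = 16.
Extrapolated value = (16·A(h/2) − A(h)) / (16 − 1)
= (16·(-3.937535) − (-3.970896)) / 15
= -59.029664 / 15 = -3.935311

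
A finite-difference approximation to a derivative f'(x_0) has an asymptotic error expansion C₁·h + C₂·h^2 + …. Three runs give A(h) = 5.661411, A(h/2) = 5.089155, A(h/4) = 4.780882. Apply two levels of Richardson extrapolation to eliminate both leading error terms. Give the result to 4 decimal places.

4.4578

First eliminate the h term (factor 2^1 = 2):
  B₁ = (2·5.089155 − 5.661411)/1 = 4.516899
  B₂ = (2·4.780882 − 5.089155)/1 = 4.472609
Then eliminate the h^2 term (factor 2^2 = 4):
  (4·4.472609 − 4.516899)/3 = 4.457846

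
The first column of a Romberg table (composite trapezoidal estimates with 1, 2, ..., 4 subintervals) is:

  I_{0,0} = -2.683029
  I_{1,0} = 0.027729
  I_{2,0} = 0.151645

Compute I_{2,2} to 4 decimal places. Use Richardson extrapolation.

I_{1,1} = (4·0.027729 − (-2.683029)) / 3 = 0.931315
I_{2,1} = 0.151645 + (0.151645 − 0.027729)/3 = 0.192950
I_{2,2} = (16·0.192950 − 0.931315) / 15 = 0.143726

0.1437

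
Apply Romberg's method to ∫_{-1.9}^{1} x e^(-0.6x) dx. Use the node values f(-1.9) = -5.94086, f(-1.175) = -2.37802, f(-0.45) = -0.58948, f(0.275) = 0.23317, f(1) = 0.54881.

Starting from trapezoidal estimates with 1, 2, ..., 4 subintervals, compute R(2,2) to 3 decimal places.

-3.656

R(0,0) (trapezoid, 1 panel, h=2.9000): -7.81847
R(1,0) (trapezoid, 2 panels, h=1.4500): -4.76398
R(2,0) (trapezoid, 4 panels, h=0.7250): -3.93701
R(1,1) = -4.76398 + (-4.76398 − (-7.81847))/3 = -3.74582
R(2,1) = -3.93701 + (-3.93701 − (-4.76398))/3 = -3.66135
R(2,2) = -3.66135 + (-3.66135 − (-3.74582))/15 = -3.65572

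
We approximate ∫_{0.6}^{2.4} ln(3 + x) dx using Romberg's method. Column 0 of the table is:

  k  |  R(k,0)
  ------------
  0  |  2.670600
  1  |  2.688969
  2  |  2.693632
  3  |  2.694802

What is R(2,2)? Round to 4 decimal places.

2.6952

Richardson extrapolation on the trapezoidal column (denominator 4−1=3):
R(1,1) = 2.688969 + (2.688969 − 2.670600)/3 = 2.695092
R(2,1) = (4·2.693632 − 2.688969) / 3 = 2.695186
R(2,2) = (16·2.695186 − 2.695092) / 15 = 2.695192
(Column j=1 coincides with Simpson's rule on the same nodes.)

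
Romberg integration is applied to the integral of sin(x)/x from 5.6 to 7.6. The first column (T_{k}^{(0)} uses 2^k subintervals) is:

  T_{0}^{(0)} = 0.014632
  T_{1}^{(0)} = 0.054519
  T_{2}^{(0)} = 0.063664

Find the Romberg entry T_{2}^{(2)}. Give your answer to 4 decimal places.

0.0666

T_{1}^{(1)} = 0.054519 + (0.054519 − 0.014632)/3 = 0.067815
T_{2}^{(1)} = (4·0.063664 − 0.054519) / 3 = 0.066712
T_{2}^{(2)} = 0.066712 + (0.066712 − 0.067815)/15 = 0.066638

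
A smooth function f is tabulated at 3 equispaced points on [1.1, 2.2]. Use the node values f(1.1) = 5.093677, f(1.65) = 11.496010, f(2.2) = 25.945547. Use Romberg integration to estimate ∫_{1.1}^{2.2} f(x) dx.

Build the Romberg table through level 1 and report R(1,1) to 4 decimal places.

R(0,0) (trapezoid, 1 panel, h=1.1000): 17.071573
R(1,0) (trapezoid, 2 panels, h=0.5500): 14.858592
R(1,1) = 14.858592 + (14.858592 − 17.071573)/3 = 14.120932

14.1209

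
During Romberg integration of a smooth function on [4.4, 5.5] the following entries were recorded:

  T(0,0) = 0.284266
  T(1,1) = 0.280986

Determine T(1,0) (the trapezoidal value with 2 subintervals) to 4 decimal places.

From T(1,1) = (4·T(1,0) − T(0,0))/3, solve for T(1,0):
4·T(1,0) = 3·0.280986 + 0.284266 = 1.127224
T(1,0) = 0.281806

0.2818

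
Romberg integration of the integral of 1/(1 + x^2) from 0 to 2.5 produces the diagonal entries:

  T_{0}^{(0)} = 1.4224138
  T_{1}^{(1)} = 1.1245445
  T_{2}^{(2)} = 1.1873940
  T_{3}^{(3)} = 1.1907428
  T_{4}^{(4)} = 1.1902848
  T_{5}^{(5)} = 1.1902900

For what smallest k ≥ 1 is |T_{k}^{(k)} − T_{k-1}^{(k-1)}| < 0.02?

|T_{1}^{(1)} − T_{0}^{(0)}| = 0.2978693 ≥ 0.02
|T_{2}^{(2)} − T_{1}^{(1)}| = 0.0628495 ≥ 0.02
|T_{3}^{(3)} − T_{2}^{(2)}| = 0.0033488 < 0.02

k = 3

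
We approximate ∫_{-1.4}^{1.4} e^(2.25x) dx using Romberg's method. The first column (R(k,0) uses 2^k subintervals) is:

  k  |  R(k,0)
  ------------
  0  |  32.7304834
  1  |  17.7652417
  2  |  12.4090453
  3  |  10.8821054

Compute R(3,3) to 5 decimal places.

10.35446

Richardson extrapolation on the trapezoidal column (denominator 4−1=3):
R(1,1) = 17.7652417 + (17.7652417 − 32.7304834)/3 = 12.7768278
R(2,1) = 12.4090453 + (12.4090453 − 17.7652417)/3 = 10.6236465
R(3,1) = (4·10.8821054 − 12.4090453) / 3 = 10.3731254
R(2,2) = 10.6236465 + (10.6236465 − 12.7768278)/15 = 10.4801011
R(3,2) = (16·10.3731254 − 10.6236465) / 15 = 10.3564240
R(3,3) = (64·10.3564240 − 10.4801011) / 63 = 10.3544609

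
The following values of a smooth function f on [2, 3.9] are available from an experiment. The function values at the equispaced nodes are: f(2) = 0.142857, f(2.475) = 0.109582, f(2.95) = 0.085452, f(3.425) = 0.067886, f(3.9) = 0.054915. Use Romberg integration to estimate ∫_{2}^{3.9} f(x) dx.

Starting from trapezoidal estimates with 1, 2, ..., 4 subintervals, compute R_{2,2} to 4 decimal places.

0.1708

R_{0,0} (trapezoid, 1 panel, h=1.9000): 0.187883
R_{1,0} (trapezoid, 2 panels, h=0.9500): 0.175121
R_{2,0} (trapezoid, 4 panels, h=0.4750): 0.171858
R_{1,1} = 0.175121 + (0.175121 − 0.187883)/3 = 0.170867
R_{2,1} = 0.171858 + (0.171858 − 0.175121)/3 = 0.170770
R_{2,2} = 0.170770 + (0.170770 − 0.170867)/15 = 0.170764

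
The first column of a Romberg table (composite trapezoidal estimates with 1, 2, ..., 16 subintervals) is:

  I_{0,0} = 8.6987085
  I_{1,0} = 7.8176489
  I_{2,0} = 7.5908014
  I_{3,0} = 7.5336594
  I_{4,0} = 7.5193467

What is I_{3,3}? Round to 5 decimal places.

Richardson extrapolation on the trapezoidal column (denominator 4−1=3):
I_{1,1} = 7.8176489 + (7.8176489 − 8.6987085)/3 = 7.5239624
I_{2,1} = (4·7.5908014 − 7.8176489) / 3 = 7.5151856
I_{3,1} = 7.5336594 + (7.5336594 − 7.5908014)/3 = 7.5146121
I_{2,2} = (16·7.5151856 − 7.5239624) / 15 = 7.5146005
I_{3,2} = 7.5146121 + (7.5146121 − 7.5151856)/15 = 7.5145739
I_{3,3} = (64·7.5145739 − 7.5146005) / 63 = 7.5145735

7.51457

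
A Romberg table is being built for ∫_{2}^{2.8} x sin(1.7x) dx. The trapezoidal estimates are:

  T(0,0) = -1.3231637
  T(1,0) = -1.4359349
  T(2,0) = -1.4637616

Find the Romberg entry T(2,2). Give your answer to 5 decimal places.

-1.47300

T(1,1) = (4·(-1.4359349) − (-1.3231637)) / 3 = -1.4735253
T(2,1) = (4·(-1.4637616) − (-1.4359349)) / 3 = -1.4730372
T(2,2) = (16·(-1.4730372) − (-1.4735253)) / 15 = -1.4730047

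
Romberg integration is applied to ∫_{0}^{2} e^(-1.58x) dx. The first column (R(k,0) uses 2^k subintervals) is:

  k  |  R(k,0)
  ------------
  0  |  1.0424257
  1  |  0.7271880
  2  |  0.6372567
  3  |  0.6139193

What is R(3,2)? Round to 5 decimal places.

0.60606

Richardson extrapolation on the trapezoidal column (denominator 4−1=3):
R(2,1) = (4·0.6372567 − 0.7271880) / 3 = 0.6072796
R(3,1) = (4·0.6139193 − 0.6372567) / 3 = 0.6061402
R(3,2) = 0.6061402 + (0.6061402 − 0.6072796)/15 = 0.6060642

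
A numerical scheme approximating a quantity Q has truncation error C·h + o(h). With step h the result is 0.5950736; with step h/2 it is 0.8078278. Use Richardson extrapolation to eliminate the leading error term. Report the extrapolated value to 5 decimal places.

1.02058

The leading error scales as h; refining by a factor of 2 reduces it by 2^1 = 2.
Extrapolated value = (2·A(h/2) − A(h)) / (2 − 1)
= (2·0.8078278 − 0.5950736) / 1
= 1.0205820 / 1 = 1.0205820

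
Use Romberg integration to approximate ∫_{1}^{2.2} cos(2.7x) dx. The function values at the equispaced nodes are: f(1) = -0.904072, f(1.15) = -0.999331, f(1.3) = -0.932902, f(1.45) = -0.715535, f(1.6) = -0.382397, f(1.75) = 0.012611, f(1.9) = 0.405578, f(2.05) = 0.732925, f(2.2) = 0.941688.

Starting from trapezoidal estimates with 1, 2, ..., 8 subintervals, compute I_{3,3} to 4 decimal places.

-0.2829

I_{0,0} (trapezoid, 1 panel, h=1.2000): 0.022570
I_{1,0} (trapezoid, 2 panels, h=0.6000): -0.218153
I_{2,0} (trapezoid, 4 panels, h=0.3000): -0.267274
I_{3,0} (trapezoid, 8 panels, h=0.1500): -0.279036
I_{1,1} = -0.218153 + (-0.218153 − 0.022570)/3 = -0.298394
I_{2,1} = -0.267274 + (-0.267274 − (-0.218153))/3 = -0.283648
I_{3,1} = -0.279036 + (-0.279036 − (-0.267274))/3 = -0.282957
I_{2,2} = -0.283648 + (-0.283648 − (-0.298394))/15 = -0.282665
I_{3,2} = -0.282957 + (-0.282957 − (-0.283648))/15 = -0.282911
I_{3,3} = -0.282911 + (-0.282911 − (-0.282665))/63 = -0.282915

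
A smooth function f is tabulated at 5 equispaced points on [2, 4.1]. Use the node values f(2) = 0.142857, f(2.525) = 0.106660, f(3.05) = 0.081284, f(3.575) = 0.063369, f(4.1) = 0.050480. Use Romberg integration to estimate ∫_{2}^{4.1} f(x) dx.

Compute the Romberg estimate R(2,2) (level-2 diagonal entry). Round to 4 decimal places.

0.1813

R(0,0) (trapezoid, 1 panel, h=2.1000): 0.203004
R(1,0) (trapezoid, 2 panels, h=1.0500): 0.186850
R(2,0) (trapezoid, 4 panels, h=0.5250): 0.182690
R(1,1) = 0.186850 + (0.186850 − 0.203004)/3 = 0.181465
R(2,1) = 0.182690 + (0.182690 − 0.186850)/3 = 0.181303
R(2,2) = 0.181303 + (0.181303 − 0.181465)/15 = 0.181292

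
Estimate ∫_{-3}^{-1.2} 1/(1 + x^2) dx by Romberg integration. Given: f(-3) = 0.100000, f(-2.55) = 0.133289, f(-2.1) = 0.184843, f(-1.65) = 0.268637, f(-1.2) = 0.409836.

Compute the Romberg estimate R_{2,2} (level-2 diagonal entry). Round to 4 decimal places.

R_{0,0} (trapezoid, 1 panel, h=1.8000): 0.458852
R_{1,0} (trapezoid, 2 panels, h=0.9000): 0.395785
R_{2,0} (trapezoid, 4 panels, h=0.4500): 0.378759
R_{1,1} = 0.395785 + (0.395785 − 0.458852)/3 = 0.374763
R_{2,1} = 0.378759 + (0.378759 − 0.395785)/3 = 0.373084
R_{2,2} = 0.373084 + (0.373084 − 0.374763)/15 = 0.372972

0.3730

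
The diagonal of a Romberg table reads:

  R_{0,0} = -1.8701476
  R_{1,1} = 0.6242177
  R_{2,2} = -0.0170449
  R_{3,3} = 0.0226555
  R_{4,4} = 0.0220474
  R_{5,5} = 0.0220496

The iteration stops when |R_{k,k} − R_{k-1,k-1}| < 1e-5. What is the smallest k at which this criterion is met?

|R_{1,1} − R_{0,0}| = 2.4943653 ≥ 1e-5
|R_{2,2} − R_{1,1}| = 0.6412626 ≥ 1e-5
|R_{3,3} − R_{2,2}| = 0.0397004 ≥ 1e-5
|R_{4,4} − R_{3,3}| = 0.0006081 ≥ 1e-5
|R_{5,5} − R_{4,4}| = 0.0000022 < 1e-5

k = 5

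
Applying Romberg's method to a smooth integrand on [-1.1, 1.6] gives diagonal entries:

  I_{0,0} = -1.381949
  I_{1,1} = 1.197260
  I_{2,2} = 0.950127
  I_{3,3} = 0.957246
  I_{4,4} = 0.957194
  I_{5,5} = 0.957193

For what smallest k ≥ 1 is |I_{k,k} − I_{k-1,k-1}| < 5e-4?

|I_{1,1} − I_{0,0}| = 2.579209 ≥ 5e-4
|I_{2,2} − I_{1,1}| = 0.247133 ≥ 5e-4
|I_{3,3} − I_{2,2}| = 0.007119 ≥ 5e-4
|I_{4,4} − I_{3,3}| = 0.000052 < 5e-4

k = 4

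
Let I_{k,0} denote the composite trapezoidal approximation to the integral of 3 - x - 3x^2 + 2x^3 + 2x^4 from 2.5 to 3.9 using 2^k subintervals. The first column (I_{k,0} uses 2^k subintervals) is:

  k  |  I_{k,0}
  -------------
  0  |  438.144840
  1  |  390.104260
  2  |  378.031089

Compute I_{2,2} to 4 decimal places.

374.0011

Richardson extrapolation on the trapezoidal column (denominator 4−1=3):
I_{1,1} = 390.104260 + (390.104260 − 438.144840)/3 = 374.090733
I_{2,1} = (4·378.031089 − 390.104260) / 3 = 374.006699
I_{2,2} = 374.006699 + (374.006699 − 374.090733)/15 = 374.001097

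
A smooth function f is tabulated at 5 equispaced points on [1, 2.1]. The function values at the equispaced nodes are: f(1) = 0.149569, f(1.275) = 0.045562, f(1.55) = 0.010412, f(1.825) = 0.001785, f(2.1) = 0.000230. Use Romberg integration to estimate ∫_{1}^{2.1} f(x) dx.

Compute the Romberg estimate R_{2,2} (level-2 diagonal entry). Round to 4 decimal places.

R_{0,0} (trapezoid, 1 panel, h=1.1000): 0.082389
R_{1,0} (trapezoid, 2 panels, h=0.5500): 0.046921
R_{2,0} (trapezoid, 4 panels, h=0.2750): 0.036481
R_{1,1} = 0.046921 + (0.046921 − 0.082389)/3 = 0.035098
R_{2,1} = 0.036481 + (0.036481 − 0.046921)/3 = 0.033001
R_{2,2} = 0.033001 + (0.033001 − 0.035098)/15 = 0.032861

0.0329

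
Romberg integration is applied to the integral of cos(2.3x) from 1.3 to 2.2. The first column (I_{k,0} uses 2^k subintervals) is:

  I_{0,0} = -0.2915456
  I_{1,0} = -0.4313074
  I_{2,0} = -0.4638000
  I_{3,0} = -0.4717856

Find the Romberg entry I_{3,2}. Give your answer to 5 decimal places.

-0.47444

I_{2,1} = (4·(-0.4638000) − (-0.4313074)) / 3 = -0.4746309
I_{3,1} = (4·(-0.4717856) − (-0.4638000)) / 3 = -0.4744475
I_{3,2} = -0.4744475 + (-0.4744475 − (-0.4746309))/15 = -0.4744353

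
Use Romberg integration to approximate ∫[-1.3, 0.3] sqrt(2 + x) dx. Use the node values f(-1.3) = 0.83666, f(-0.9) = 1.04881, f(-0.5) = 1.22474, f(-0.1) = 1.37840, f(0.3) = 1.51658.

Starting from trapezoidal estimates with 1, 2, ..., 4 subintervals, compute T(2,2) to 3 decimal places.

1.935

T(0,0) (trapezoid, 1 panel, h=1.6000): 1.88259
T(1,0) (trapezoid, 2 panels, h=0.8000): 1.92109
T(2,0) (trapezoid, 4 panels, h=0.4000): 1.93143
T(1,1) = 1.92109 + (1.92109 − 1.88259)/3 = 1.93392
T(2,1) = 1.93143 + (1.93143 − 1.92109)/3 = 1.93488
T(2,2) = 1.93488 + (1.93488 − 1.93392)/15 = 1.93494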